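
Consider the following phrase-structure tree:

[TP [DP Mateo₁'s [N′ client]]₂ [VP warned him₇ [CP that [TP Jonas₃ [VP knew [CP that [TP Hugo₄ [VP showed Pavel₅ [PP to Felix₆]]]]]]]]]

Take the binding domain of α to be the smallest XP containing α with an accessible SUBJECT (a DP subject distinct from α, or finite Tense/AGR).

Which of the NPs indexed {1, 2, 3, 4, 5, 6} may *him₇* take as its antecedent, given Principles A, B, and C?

*him* is a pronoun, so Principle B applies: it must be free in its binding domain.
Binding domain of *him₇*: the matrix TP, whose subject is [Mateo₁'s client]₂.
*Mateo₁* and the pronoun do not c-command one another → neither Principle B nor Principle C is at stake; coindexation permitted.
*[Mateo₁'s client]₂* c-commands the pronoun within its binding domain → coindexation would violate Principle B.
*Jonas₃*: the pronoun c-commands this R-expression → coindexation would violate Principle C on *Jonas₃*.
*Hugo₄*: the pronoun c-commands this R-expression → coindexation would violate Principle C on *Hugo₄*.
*Pavel₅*: the pronoun c-commands this R-expression → coindexation would violate Principle C on *Pavel₅*.
*Felix₆*: the pronoun c-commands this R-expression → coindexation would violate Principle C on *Felix₆*.

{1}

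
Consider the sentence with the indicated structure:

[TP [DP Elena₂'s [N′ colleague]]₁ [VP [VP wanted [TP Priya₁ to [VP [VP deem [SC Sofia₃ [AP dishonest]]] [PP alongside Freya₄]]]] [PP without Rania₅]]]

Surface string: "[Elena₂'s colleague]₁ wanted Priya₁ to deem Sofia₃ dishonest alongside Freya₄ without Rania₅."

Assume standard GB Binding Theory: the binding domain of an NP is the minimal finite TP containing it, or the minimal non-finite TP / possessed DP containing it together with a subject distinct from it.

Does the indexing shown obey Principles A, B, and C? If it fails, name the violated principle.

The two coindexed NPs are *[Elena₂'s colleague]₁* and *Priya₁*.
*Priya₁* is an R-expression. Principle C requires it to be free everywhere.
*[Elena₂'s colleague]₁* c-commands it and carries the same index.
The R-expression is bound → Principle C violation.

Principle C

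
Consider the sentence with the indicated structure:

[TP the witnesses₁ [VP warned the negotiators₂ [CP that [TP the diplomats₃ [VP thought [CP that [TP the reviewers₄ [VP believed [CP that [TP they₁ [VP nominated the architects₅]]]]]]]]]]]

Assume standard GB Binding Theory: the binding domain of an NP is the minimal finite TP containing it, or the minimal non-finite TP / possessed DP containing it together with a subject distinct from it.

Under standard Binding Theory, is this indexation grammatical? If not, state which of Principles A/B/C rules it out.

The two coindexed NPs are *the witnesses₁* and *they₁*.
*they₁* is a pronoun; nothing c-commands it within its binding domain (the embedded TP.), so Principle B holds trivially.
*the witnesses₁* is an R-expression; *they₁* does not c-command it, and no other NP shares its index, so Principle C is satisfied.
All principles are respected.

grammatical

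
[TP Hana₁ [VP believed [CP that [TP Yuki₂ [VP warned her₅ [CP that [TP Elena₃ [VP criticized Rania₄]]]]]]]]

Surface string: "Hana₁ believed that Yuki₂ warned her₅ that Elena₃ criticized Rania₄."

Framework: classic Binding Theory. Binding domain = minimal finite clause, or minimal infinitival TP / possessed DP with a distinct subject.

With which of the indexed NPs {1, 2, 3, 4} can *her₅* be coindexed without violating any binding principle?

*her* is a pronoun, so Principle B applies: it must be free in its binding domain.
Binding domain of *her₅*: the embedded TP, whose subject is Yuki₂.
*Hana₁* c-commands the pronoun but from outside its binding domain, and is not c-commanded by it → coindexation permitted.
*Yuki₂* c-commands the pronoun within its binding domain → coindexation would violate Principle B.
*Elena₃*: the pronoun c-commands this R-expression → coindexation would violate Principle C on *Elena₃*.
*Rania₄*: the pronoun c-commands this R-expression → coindexation would violate Principle C on *Rania₄*.

{1}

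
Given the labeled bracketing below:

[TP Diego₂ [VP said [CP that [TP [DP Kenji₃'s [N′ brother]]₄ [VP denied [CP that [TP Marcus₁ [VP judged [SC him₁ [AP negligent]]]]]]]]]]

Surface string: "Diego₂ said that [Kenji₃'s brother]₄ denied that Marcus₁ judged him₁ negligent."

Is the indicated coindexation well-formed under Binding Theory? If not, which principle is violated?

The two coindexed NPs are *Marcus₁* and *him₁*.
*him₁* is a pronoun. Its binding domain is the embedded TP, whose subject is Marcus₁.
*Marcus₁* c-commands it within that domain and carries the same index.
The pronoun is locally bound → Principle B violation.

Principle B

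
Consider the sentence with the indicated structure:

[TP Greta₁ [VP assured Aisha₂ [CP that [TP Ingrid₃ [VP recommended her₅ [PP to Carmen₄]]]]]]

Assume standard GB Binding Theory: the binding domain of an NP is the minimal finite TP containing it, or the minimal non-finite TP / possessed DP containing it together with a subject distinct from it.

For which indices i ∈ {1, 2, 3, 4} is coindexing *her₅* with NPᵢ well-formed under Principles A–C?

*her* is a pronoun, so Principle B applies: it must be free in its binding domain.
Binding domain of *her₅*: the embedded TP, whose subject is Ingrid₃.
*Greta₁* c-commands the pronoun but from outside its binding domain, and is not c-commanded by it → coindexation permitted.
*Aisha₂* c-commands the pronoun but from outside its binding domain, and is not c-commanded by it → coindexation permitted.
*Ingrid₃* c-commands the pronoun within its binding domain → coindexation would violate Principle B.
*Carmen₄*: the pronoun c-commands this R-expression → coindexation would violate Principle C on *Carmen₄*.

{1, 2}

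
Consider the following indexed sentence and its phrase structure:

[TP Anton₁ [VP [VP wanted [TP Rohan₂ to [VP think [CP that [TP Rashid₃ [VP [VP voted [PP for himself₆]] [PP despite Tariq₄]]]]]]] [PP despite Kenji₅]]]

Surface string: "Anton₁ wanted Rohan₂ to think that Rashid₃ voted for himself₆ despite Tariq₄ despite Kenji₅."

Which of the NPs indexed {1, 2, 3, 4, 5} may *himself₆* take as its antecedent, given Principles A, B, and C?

{3}

*himself* is an anaphor, so Principle A applies: it must be bound in its binding domain.
Binding domain of *himself₆*: the embedded TP, whose subject is Rashid₃.
*Anton₁* c-commands the anaphor but is outside its binding domain → cannot satisfy Principle A.
*Rohan₂* c-commands the anaphor but is outside its binding domain → cannot satisfy Principle A.
*Rashid₃* c-commands the anaphor within its binding domain → licit binder.
*Tariq₄* does not c-command the anaphor → cannot bind it.
*Kenji₅* does not c-command the anaphor → cannot bind it.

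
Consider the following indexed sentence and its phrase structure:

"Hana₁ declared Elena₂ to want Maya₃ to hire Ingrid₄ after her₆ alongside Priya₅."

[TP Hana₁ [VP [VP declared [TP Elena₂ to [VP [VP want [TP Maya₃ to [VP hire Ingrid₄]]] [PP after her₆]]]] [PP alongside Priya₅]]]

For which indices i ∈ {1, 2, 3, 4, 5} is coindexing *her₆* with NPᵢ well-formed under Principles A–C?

*her* is a pronoun, so Principle B applies: it must be free in its binding domain.
Binding domain of *her₆*: the embedded TP, whose subject is Elena₂.
*Hana₁* c-commands the pronoun but from outside its binding domain, and is not c-commanded by it → coindexation permitted.
*Elena₂* c-commands the pronoun within its binding domain → coindexation would violate Principle B.
*Maya₃* and the pronoun do not c-command one another → neither Principle B nor Principle C is at stake; coindexation permitted.
*Ingrid₄* and the pronoun do not c-command one another → neither Principle B nor Principle C is at stake; coindexation permitted.
*Priya₅* and the pronoun do not c-command one another → neither Principle B nor Principle C is at stake; coindexation permitted.

{1, 3, 4, 5}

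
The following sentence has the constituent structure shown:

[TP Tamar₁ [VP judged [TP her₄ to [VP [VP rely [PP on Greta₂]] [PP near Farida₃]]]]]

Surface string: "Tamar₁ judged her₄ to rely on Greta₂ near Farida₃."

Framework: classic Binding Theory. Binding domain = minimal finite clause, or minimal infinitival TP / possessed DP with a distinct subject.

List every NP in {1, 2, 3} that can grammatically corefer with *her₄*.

*her* is a pronoun, so Principle B applies: it must be free in its binding domain.
Binding domain of *her₄*: the matrix TP, whose subject is Tamar₁.
*Tamar₁* c-commands the pronoun within its binding domain → coindexation would violate Principle B.
*Greta₂*: the pronoun c-commands this R-expression → coindexation would violate Principle C on *Greta₂*.
*Farida₃*: the pronoun c-commands this R-expression → coindexation would violate Principle C on *Farida₃*.

none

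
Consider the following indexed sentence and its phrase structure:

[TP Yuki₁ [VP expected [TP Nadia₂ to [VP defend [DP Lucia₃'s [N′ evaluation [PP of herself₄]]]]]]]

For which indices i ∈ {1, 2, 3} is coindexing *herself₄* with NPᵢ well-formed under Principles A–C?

*herself* is an anaphor, so Principle A applies: it must be bound in its binding domain.
Binding domain of *herself₄*: the possessed DP, whose subject is Lucia₃.
*Yuki₁* c-commands the anaphor but is outside its binding domain → cannot satisfy Principle A.
*Nadia₂* c-commands the anaphor but is outside its binding domain → cannot satisfy Principle A.
*Lucia₃* c-commands the anaphor within its binding domain → licit binder.

{3}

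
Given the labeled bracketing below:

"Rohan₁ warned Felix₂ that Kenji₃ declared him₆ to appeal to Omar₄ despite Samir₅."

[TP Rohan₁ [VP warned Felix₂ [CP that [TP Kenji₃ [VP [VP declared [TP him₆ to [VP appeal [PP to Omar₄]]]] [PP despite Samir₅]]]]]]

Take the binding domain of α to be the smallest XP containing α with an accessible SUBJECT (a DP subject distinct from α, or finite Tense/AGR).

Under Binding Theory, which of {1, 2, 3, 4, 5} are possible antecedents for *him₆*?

*him* is a pronoun, so Principle B applies: it must be free in its binding domain.
Binding domain of *him₆*: the embedded TP, whose subject is Kenji₃.
*Rohan₁* c-commands the pronoun but from outside its binding domain, and is not c-commanded by it → coindexation permitted.
*Felix₂* c-commands the pronoun but from outside its binding domain, and is not c-commanded by it → coindexation permitted.
*Kenji₃* c-commands the pronoun within its binding domain → coindexation would violate Principle B.
*Omar₄*: the pronoun c-commands this R-expression → coindexation would violate Principle C on *Omar₄*.
*Samir₅* and the pronoun do not c-command one another → neither Principle B nor Principle C is at stake; coindexation permitted.

{1, 2, 5}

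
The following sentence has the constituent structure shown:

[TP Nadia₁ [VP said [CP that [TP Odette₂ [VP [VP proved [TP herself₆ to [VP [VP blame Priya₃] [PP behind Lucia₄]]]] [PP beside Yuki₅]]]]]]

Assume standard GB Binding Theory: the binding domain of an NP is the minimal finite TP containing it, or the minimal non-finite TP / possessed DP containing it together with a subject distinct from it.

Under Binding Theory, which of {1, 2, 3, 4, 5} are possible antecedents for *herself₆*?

{2}

*herself* is an anaphor, so Principle A applies: it must be bound in its binding domain.
Binding domain of *herself₆*: the embedded TP, whose subject is Odette₂.
*Nadia₁* c-commands the anaphor but is outside its binding domain → cannot satisfy Principle A.
*Odette₂* c-commands the anaphor within its binding domain → licit binder.
*Priya₃* does not c-command the anaphor → cannot bind it.
*Lucia₄* does not c-command the anaphor → cannot bind it.
*Yuki₅* does not c-command the anaphor → cannot bind it.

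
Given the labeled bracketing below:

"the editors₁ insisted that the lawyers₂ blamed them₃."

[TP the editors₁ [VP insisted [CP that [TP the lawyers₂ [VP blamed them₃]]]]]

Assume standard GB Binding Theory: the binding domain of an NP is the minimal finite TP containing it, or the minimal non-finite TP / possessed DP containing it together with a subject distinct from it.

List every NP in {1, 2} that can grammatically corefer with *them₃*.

*them* is a pronoun, so Principle B applies: it must be free in its binding domain.
Binding domain of *them₃*: the embedded TP, whose subject is the lawyers₂.
*the editors₁* c-commands the pronoun but from outside its binding domain, and is not c-commanded by it → coindexation permitted.
*the lawyers₂* c-commands the pronoun within its binding domain → coindexation would violate Principle B.

{1}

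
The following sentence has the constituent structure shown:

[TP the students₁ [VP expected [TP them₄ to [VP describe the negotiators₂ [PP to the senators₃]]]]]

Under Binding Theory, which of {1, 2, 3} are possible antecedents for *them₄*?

none

*them* is a pronoun, so Principle B applies: it must be free in its binding domain.
Binding domain of *them₄*: the matrix TP, whose subject is the students₁.
*the students₁* c-commands the pronoun within its binding domain → coindexation would violate Principle B.
*the negotiators₂*: the pronoun c-commands this R-expression → coindexation would violate Principle C on *the negotiators₂*.
*the senators₃*: the pronoun c-commands this R-expression → coindexation would violate Principle C on *the senators₃*.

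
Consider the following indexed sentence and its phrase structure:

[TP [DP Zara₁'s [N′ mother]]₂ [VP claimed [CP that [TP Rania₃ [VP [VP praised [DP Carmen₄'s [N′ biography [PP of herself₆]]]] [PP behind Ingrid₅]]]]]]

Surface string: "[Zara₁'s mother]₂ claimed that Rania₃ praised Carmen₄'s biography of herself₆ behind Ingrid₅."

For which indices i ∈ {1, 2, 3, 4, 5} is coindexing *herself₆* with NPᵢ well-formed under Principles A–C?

{4}

*herself* is an anaphor, so Principle A applies: it must be bound in its binding domain.
Binding domain of *herself₆*: the possessed DP, whose subject is Carmen₄.
*Zara₁* does not c-command the anaphor → cannot bind it.
*[Zara₁'s mother]₂* c-commands the anaphor but is outside its binding domain → cannot satisfy Principle A.
*Rania₃* c-commands the anaphor but is outside its binding domain → cannot satisfy Principle A.
*Carmen₄* c-commands the anaphor within its binding domain → licit binder.
*Ingrid₅* does not c-command the anaphor → cannot bind it.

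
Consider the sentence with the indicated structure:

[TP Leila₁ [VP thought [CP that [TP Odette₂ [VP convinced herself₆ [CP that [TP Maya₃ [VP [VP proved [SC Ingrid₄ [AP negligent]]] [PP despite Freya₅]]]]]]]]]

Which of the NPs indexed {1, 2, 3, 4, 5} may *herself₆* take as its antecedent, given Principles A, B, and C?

*herself* is an anaphor, so Principle A applies: it must be bound in its binding domain.
Binding domain of *herself₆*: the embedded TP, whose subject is Odette₂.
*Leila₁* c-commands the anaphor but is outside its binding domain → cannot satisfy Principle A.
*Odette₂* c-commands the anaphor within its binding domain → licit binder.
*Maya₃* does not c-command the anaphor → cannot bind it.
*Ingrid₄* does not c-command the anaphor → cannot bind it.
*Freya₅* does not c-command the anaphor → cannot bind it.

{2}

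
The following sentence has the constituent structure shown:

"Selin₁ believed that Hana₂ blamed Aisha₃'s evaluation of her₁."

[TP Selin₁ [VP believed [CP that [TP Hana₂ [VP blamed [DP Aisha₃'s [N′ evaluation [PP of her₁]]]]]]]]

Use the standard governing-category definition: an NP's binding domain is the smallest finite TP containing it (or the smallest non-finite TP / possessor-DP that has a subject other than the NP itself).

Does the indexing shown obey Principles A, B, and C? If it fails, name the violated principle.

The two coindexed NPs are *Selin₁* and *her₁*.
*her₁* is a pronoun; its binding domain is the possessed DP, whose subject is Aisha₃. Within that domain it is c-commanded only by *Aisha₃*, which carries a different index — the pronoun is free locally, so Principle B holds.
*Selin₁* is an R-expression; *her₁* does not c-command it, and no other NP shares its index, so Principle C is satisfied.
All principles are respected.

grammatical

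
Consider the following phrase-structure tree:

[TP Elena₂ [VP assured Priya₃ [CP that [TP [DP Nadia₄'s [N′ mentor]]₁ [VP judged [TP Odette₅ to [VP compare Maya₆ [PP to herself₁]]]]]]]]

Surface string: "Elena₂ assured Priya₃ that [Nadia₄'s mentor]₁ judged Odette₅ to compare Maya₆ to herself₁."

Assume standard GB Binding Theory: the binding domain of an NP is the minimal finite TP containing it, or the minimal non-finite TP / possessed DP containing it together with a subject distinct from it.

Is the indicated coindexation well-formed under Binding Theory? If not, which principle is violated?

Principle A

The two coindexed NPs are *[Nadia₄'s mentor]₁* and *herself₁*.
*herself₁* is an anaphor. Principle A requires it to be bound within its binding domain — the embedded TP, whose subject is Odette₅.
Within that domain it is c-commanded by *Odette₅*, *Maya₆*, none of which share its index.
*[Nadia₄'s mentor]₁* does c-command the anaphor, but from outside its binding domain.
The anaphor is unbound in its domain → Principle A violation.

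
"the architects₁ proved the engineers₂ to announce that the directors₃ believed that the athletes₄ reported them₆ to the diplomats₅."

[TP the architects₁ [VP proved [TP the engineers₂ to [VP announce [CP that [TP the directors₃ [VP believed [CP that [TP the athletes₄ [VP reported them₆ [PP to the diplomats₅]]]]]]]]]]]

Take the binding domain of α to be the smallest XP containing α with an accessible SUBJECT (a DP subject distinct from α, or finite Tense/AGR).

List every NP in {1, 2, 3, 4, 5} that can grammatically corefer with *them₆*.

{1, 2, 3}

*them* is a pronoun, so Principle B applies: it must be free in its binding domain.
Binding domain of *them₆*: the embedded TP, whose subject is the athletes₄.
*the architects₁* c-commands the pronoun but from outside its binding domain, and is not c-commanded by it → coindexation permitted.
*the engineers₂* c-commands the pronoun but from outside its binding domain, and is not c-commanded by it → coindexation permitted.
*the directors₃* c-commands the pronoun but from outside its binding domain, and is not c-commanded by it → coindexation permitted.
*the athletes₄* c-commands the pronoun within its binding domain → coindexation would violate Principle B.
*the diplomats₅*: the pronoun c-commands this R-expression → coindexation would violate Principle C on *the diplomats₅*.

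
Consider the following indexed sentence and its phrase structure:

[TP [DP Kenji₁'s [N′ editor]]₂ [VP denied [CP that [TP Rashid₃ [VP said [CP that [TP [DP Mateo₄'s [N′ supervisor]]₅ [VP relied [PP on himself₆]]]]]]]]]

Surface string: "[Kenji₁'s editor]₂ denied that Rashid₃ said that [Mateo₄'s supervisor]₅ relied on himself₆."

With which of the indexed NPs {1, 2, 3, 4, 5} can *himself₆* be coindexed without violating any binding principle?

{5}

*himself* is an anaphor, so Principle A applies: it must be bound in its binding domain.
Binding domain of *himself₆*: the embedded TP, whose subject is [Mateo₄'s supervisor]₅.
*Kenji₁* does not c-command the anaphor → cannot bind it.
*[Kenji₁'s editor]₂* c-commands the anaphor but is outside its binding domain → cannot satisfy Principle A.
*Rashid₃* c-commands the anaphor but is outside its binding domain → cannot satisfy Principle A.
*Mateo₄* does not c-command the anaphor → cannot bind it.
*[Mateo₄'s supervisor]₅* c-commands the anaphor within its binding domain → licit binder.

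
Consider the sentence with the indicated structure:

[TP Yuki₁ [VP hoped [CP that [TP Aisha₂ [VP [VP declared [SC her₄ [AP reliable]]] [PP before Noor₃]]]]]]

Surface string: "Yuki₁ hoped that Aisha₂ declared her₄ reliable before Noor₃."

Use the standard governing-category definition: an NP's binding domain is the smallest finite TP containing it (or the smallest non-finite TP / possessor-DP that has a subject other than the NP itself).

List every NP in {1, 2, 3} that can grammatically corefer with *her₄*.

{1, 3}

*her* is a pronoun, so Principle B applies: it must be free in its binding domain.
Binding domain of *her₄*: the embedded TP, whose subject is Aisha₂.
*Yuki₁* c-commands the pronoun but from outside its binding domain, and is not c-commanded by it → coindexation permitted.
*Aisha₂* c-commands the pronoun within its binding domain → coindexation would violate Principle B.
*Noor₃* and the pronoun do not c-command one another → neither Principle B nor Principle C is at stake; coindexation permitted.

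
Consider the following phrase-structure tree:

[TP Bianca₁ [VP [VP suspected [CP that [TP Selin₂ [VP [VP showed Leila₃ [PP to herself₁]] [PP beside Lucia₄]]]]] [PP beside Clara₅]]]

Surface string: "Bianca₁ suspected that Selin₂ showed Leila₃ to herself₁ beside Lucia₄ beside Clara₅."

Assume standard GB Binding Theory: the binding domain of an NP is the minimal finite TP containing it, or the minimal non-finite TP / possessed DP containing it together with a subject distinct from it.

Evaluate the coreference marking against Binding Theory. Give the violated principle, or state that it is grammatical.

The two coindexed NPs are *Bianca₁* and *herself₁*.
*herself₁* is an anaphor. Principle A requires it to be bound within its binding domain — the embedded TP, whose subject is Selin₂.
Within that domain it is c-commanded by *Selin₂*, *Leila₃*, none of which share its index.
*Bianca₁* does c-command the anaphor, but from outside its binding domain.
The anaphor is unbound in its domain → Principle A violation.

Principle A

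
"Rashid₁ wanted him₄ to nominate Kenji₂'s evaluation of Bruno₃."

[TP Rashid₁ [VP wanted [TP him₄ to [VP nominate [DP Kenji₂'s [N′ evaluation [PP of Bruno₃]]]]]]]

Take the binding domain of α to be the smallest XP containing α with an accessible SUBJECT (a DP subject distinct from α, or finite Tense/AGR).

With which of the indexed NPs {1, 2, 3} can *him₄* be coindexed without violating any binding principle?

*him* is a pronoun, so Principle B applies: it must be free in its binding domain.
Binding domain of *him₄*: the matrix TP, whose subject is Rashid₁.
*Rashid₁* c-commands the pronoun within its binding domain → coindexation would violate Principle B.
*Kenji₂*: the pronoun c-commands this R-expression → coindexation would violate Principle C on *Kenji₂*.
*Bruno₃*: the pronoun c-commands this R-expression → coindexation would violate Principle C on *Bruno₃*.

none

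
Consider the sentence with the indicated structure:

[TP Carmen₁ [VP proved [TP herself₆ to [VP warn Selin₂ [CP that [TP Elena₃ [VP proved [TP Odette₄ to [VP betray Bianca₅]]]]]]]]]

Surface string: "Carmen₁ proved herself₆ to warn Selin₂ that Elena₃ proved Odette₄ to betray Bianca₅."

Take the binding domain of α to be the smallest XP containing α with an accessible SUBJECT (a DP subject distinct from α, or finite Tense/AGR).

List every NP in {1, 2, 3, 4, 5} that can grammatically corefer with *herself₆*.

{1}

*herself* is an anaphor, so Principle A applies: it must be bound in its binding domain.
Binding domain of *herself₆*: the matrix TP, whose subject is Carmen₁.
*Carmen₁* c-commands the anaphor within its binding domain → licit binder.
*Selin₂* does not c-command the anaphor → cannot bind it.
*Elena₃* does not c-command the anaphor → cannot bind it.
*Odette₄* does not c-command the anaphor → cannot bind it.
*Bianca₅* does not c-command the anaphor → cannot bind it.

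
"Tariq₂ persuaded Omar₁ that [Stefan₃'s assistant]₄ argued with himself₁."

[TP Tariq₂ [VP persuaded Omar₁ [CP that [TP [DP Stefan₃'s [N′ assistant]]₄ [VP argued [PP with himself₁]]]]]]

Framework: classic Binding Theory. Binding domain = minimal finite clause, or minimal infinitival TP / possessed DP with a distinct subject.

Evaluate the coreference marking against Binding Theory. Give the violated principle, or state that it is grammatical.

The two coindexed NPs are *Omar₁* and *himself₁*.
*himself₁* is an anaphor. Principle A requires it to be bound within its binding domain — the embedded TP, whose subject is [Stefan₃'s assistant]₄.
Within that domain it is c-commanded by *[Stefan₃'s assistant]₄*, which does not share its index.
*Omar₁* does c-command the anaphor, but from outside its binding domain.
The anaphor is unbound in its domain → Principle A violation.

Principle A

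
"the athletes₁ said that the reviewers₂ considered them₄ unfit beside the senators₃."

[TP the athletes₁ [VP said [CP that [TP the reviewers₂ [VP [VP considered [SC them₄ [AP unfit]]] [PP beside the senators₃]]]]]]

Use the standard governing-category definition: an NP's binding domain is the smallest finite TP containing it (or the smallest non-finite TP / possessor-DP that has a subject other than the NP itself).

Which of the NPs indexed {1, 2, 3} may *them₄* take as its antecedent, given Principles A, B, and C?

{1, 3}

*them* is a pronoun, so Principle B applies: it must be free in its binding domain.
Binding domain of *them₄*: the embedded TP, whose subject is the reviewers₂.
*the athletes₁* c-commands the pronoun but from outside its binding domain, and is not c-commanded by it → coindexation permitted.
*the reviewers₂* c-commands the pronoun within its binding domain → coindexation would violate Principle B.
*the senators₃* and the pronoun do not c-command one another → neither Principle B nor Principle C is at stake; coindexation permitted.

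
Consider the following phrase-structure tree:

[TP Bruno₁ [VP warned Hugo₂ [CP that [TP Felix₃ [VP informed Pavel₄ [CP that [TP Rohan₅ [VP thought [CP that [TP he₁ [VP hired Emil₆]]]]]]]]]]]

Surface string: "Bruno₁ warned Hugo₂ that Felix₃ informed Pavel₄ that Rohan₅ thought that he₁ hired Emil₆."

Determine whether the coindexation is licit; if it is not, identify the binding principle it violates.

The two coindexed NPs are *Bruno₁* and *he₁*.
*he₁* is a pronoun; nothing c-commands it within its binding domain (the embedded TP.), so Principle B holds trivially.
*Bruno₁* is an R-expression; *he₁* does not c-command it, and no other NP shares its index, so Principle C is satisfied.
All principles are respected.

grammatical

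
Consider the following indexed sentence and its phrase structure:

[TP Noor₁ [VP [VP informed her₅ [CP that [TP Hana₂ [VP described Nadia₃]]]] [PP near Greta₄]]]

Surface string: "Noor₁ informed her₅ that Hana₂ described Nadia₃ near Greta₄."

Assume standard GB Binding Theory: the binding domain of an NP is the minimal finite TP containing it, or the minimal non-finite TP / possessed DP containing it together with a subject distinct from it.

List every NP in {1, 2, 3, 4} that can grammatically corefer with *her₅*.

*her* is a pronoun, so Principle B applies: it must be free in its binding domain.
Binding domain of *her₅*: the matrix TP, whose subject is Noor₁.
*Noor₁* c-commands the pronoun within its binding domain → coindexation would violate Principle B.
*Hana₂*: the pronoun c-commands this R-expression → coindexation would violate Principle C on *Hana₂*.
*Nadia₃*: the pronoun c-commands this R-expression → coindexation would violate Principle C on *Nadia₃*.
*Greta₄* and the pronoun do not c-command one another → neither Principle B nor Principle C is at stake; coindexation permitted.

{4}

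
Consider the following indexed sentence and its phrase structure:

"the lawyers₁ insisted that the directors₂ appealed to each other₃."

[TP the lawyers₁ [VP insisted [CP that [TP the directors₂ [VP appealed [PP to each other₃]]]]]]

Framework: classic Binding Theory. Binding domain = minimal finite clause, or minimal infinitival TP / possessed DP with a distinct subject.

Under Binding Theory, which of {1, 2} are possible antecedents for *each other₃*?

*each other* is an anaphor, so Principle A applies: it must be bound in its binding domain.
Binding domain of *each other₃*: the embedded TP, whose subject is the directors₂.
*the lawyers₁* c-commands the anaphor but is outside its binding domain → cannot satisfy Principle A.
*the directors₂* c-commands the anaphor within its binding domain → licit binder.

{2}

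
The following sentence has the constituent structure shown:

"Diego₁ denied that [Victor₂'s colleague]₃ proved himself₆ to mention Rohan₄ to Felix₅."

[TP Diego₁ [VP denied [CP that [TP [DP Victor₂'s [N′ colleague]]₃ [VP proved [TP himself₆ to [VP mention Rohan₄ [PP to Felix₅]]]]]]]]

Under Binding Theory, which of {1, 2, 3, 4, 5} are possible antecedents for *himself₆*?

*himself* is an anaphor, so Principle A applies: it must be bound in its binding domain.
Binding domain of *himself₆*: the embedded TP, whose subject is [Victor₂'s colleague]₃.
*Diego₁* c-commands the anaphor but is outside its binding domain → cannot satisfy Principle A.
*Victor₂* does not c-command the anaphor → cannot bind it.
*[Victor₂'s colleague]₃* c-commands the anaphor within its binding domain → licit binder.
*Rohan₄* does not c-command the anaphor → cannot bind it.
*Felix₅* does not c-command the anaphor → cannot bind it.

{3}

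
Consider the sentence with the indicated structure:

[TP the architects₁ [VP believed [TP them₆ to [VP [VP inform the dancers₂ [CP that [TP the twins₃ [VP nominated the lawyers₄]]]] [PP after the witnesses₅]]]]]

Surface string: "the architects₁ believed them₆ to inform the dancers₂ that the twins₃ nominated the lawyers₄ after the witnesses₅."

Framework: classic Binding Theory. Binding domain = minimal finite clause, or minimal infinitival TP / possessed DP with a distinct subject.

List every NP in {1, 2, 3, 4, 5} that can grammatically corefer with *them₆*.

none

*them* is a pronoun, so Principle B applies: it must be free in its binding domain.
Binding domain of *them₆*: the matrix TP, whose subject is the architects₁.
*the architects₁* c-commands the pronoun within its binding domain → coindexation would violate Principle B.
*the dancers₂*: the pronoun c-commands this R-expression → coindexation would violate Principle C on *the dancers₂*.
*the twins₃*: the pronoun c-commands this R-expression → coindexation would violate Principle C on *the twins₃*.
*the lawyers₄*: the pronoun c-commands this R-expression → coindexation would violate Principle C on *the lawyers₄*.
*the witnesses₅*: the pronoun c-commands this R-expression → coindexation would violate Principle C on *the witnesses₅*.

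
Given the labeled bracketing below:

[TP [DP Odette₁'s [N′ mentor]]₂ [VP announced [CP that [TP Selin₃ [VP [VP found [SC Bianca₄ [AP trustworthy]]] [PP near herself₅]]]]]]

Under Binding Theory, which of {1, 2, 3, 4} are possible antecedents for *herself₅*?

*herself* is an anaphor, so Principle A applies: it must be bound in its binding domain.
Binding domain of *herself₅*: the embedded TP, whose subject is Selin₃.
*Odette₁* does not c-command the anaphor → cannot bind it.
*[Odette₁'s mentor]₂* c-commands the anaphor but is outside its binding domain → cannot satisfy Principle A.
*Selin₃* c-commands the anaphor within its binding domain → licit binder.
*Bianca₄* does not c-command the anaphor → cannot bind it.

{3}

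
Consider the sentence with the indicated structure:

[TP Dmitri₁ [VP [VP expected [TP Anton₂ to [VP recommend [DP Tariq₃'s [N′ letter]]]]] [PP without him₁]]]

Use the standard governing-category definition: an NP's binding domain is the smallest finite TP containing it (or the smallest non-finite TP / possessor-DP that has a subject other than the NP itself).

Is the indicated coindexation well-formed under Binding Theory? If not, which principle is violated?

The two coindexed NPs are *Dmitri₁* and *him₁*.
*him₁* is a pronoun. Its binding domain is the matrix TP, whose subject is Dmitri₁.
*Dmitri₁* c-commands it within that domain and carries the same index.
The pronoun is locally bound → Principle B violation.

Principle B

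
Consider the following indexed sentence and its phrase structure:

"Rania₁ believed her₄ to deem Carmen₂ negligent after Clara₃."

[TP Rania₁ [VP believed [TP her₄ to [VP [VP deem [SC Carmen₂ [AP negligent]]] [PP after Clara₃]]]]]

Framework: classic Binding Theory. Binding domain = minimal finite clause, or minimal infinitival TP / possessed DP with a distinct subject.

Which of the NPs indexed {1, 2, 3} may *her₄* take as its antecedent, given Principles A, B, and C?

none

*her* is a pronoun, so Principle B applies: it must be free in its binding domain.
Binding domain of *her₄*: the matrix TP, whose subject is Rania₁.
*Rania₁* c-commands the pronoun within its binding domain → coindexation would violate Principle B.
*Carmen₂*: the pronoun c-commands this R-expression → coindexation would violate Principle C on *Carmen₂*.
*Clara₃*: the pronoun c-commands this R-expression → coindexation would violate Principle C on *Clara₃*.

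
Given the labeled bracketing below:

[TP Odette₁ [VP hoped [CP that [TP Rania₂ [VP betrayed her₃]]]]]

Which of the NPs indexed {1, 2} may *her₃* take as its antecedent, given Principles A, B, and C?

{1}

*her* is a pronoun, so Principle B applies: it must be free in its binding domain.
Binding domain of *her₃*: the embedded TP, whose subject is Rania₂.
*Odette₁* c-commands the pronoun but from outside its binding domain, and is not c-commanded by it → coindexation permitted.
*Rania₂* c-commands the pronoun within its binding domain → coindexation would violate Principle B.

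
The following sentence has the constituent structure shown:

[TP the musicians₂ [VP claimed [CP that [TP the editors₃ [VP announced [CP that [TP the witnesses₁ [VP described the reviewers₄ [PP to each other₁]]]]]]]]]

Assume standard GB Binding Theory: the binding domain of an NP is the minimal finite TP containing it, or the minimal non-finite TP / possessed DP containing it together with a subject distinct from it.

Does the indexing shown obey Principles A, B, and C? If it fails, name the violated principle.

The two coindexed NPs are *the witnesses₁* and *each other₁*.
*each other₁* is an anaphor; its binding domain is the embedded TP, whose subject is the witnesses₁. *the witnesses₁* c-commands it within that domain and shares its index, so Principle A is satisfied.
*the witnesses₁* is an R-expression; *each other₁* does not c-command it, and no other NP shares its index, so Principle C is satisfied.
All principles are respected.

grammatical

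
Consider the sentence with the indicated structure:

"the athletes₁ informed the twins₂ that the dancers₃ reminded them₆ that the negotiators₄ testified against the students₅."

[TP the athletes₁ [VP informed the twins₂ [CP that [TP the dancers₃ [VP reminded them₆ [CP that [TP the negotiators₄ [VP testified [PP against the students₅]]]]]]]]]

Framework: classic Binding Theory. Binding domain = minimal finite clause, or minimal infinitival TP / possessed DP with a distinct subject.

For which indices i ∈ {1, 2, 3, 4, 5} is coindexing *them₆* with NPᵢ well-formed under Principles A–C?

*them* is a pronoun, so Principle B applies: it must be free in its binding domain.
Binding domain of *them₆*: the embedded TP, whose subject is the dancers₃.
*the athletes₁* c-commands the pronoun but from outside its binding domain, and is not c-commanded by it → coindexation permitted.
*the twins₂* c-commands the pronoun but from outside its binding domain, and is not c-commanded by it → coindexation permitted.
*the dancers₃* c-commands the pronoun within its binding domain → coindexation would violate Principle B.
*the negotiators₄*: the pronoun c-commands this R-expression → coindexation would violate Principle C on *the negotiators₄*.
*the students₅*: the pronoun c-commands this R-expression → coindexation would violate Principle C on *the students₅*.

{1, 2}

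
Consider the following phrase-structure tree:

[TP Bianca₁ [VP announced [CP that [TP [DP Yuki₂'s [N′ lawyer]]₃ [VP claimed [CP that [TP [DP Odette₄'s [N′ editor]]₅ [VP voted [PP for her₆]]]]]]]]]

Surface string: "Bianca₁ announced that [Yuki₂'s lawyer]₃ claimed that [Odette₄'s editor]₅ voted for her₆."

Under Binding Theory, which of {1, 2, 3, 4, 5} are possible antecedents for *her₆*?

*her* is a pronoun, so Principle B applies: it must be free in its binding domain.
Binding domain of *her₆*: the embedded TP, whose subject is [Odette₄'s editor]₅.
*Bianca₁* c-commands the pronoun but from outside its binding domain, and is not c-commanded by it → coindexation permitted.
*Yuki₂* and the pronoun do not c-command one another → neither Principle B nor Principle C is at stake; coindexation permitted.
*[Yuki₂'s lawyer]₃* c-commands the pronoun but from outside its binding domain, and is not c-commanded by it → coindexation permitted.
*Odette₄* and the pronoun do not c-command one another → neither Principle B nor Principle C is at stake; coindexation permitted.
*[Odette₄'s editor]₅* c-commands the pronoun within its binding domain → coindexation would violate Principle B.

{1, 2, 3, 4}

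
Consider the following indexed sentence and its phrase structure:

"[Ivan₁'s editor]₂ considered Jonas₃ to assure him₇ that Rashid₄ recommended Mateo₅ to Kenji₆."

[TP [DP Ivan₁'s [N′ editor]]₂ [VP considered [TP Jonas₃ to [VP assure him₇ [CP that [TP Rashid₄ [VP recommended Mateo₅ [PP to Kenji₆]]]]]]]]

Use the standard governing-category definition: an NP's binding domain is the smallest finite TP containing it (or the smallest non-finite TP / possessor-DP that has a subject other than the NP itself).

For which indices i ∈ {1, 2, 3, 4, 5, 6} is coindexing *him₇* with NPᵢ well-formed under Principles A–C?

*him* is a pronoun, so Principle B applies: it must be free in its binding domain.
Binding domain of *him₇*: the embedded TP, whose subject is Jonas₃.
*Ivan₁* and the pronoun do not c-command one another → neither Principle B nor Principle C is at stake; coindexation permitted.
*[Ivan₁'s editor]₂* c-commands the pronoun but from outside its binding domain, and is not c-commanded by it → coindexation permitted.
*Jonas₃* c-commands the pronoun within its binding domain → coindexation would violate Principle B.
*Rashid₄*: the pronoun c-commands this R-expression → coindexation would violate Principle C on *Rashid₄*.
*Mateo₅*: the pronoun c-commands this R-expression → coindexation would violate Principle C on *Mateo₅*.
*Kenji₆*: the pronoun c-commands this R-expression → coindexation would violate Principle C on *Kenji₆*.

{1, 2}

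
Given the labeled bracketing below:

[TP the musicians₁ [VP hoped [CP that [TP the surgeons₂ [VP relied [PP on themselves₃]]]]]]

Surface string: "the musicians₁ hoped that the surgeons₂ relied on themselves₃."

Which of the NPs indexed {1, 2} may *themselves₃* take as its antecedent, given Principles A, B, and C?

{2}

*themselves* is an anaphor, so Principle A applies: it must be bound in its binding domain.
Binding domain of *themselves₃*: the embedded TP, whose subject is the surgeons₂.
*the musicians₁* c-commands the anaphor but is outside its binding domain → cannot satisfy Principle A.
*the surgeons₂* c-commands the anaphor within its binding domain → licit binder.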